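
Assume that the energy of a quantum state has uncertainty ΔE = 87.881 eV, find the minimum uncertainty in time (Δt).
3.745 as

Using the energy-time uncertainty principle:
ΔEΔt ≥ ℏ/2

The minimum uncertainty in time is:
Δt_min = ℏ/(2ΔE)
Δt_min = (1.055e-34 J·s) / (2 × 1.408e-17 J)
Δt_min = 3.745e-18 s = 3.745 as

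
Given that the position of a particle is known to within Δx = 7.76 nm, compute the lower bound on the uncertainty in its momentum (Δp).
6.795 × 10^-27 kg·m/s

Using the Heisenberg uncertainty principle:
ΔxΔp ≥ ℏ/2

The minimum uncertainty in momentum is:
Δp_min = ℏ/(2Δx)
Δp_min = (1.055e-34 J·s) / (2 × 7.760e-09 m)
Δp_min = 6.795e-27 kg·m/s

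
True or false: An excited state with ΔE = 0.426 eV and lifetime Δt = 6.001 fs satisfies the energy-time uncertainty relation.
Yes, it satisfies the uncertainty relation.

Calculate the product ΔEΔt:
ΔE = 0.426 eV = 6.825e-20 J
ΔEΔt = (6.825e-20 J) × (6.001e-15 s)
ΔEΔt = 4.096e-34 J·s

Compare to the minimum allowed value ℏ/2:
ℏ/2 = 5.273e-35 J·s

Since ΔEΔt = 4.096e-34 J·s ≥ 5.273e-35 J·s = ℏ/2,
this satisfies the uncertainty relation.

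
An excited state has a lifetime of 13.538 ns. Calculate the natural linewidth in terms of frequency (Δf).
5.878 MHz

Using the energy-time uncertainty principle and E = hf:
ΔEΔt ≥ ℏ/2
hΔf·Δt ≥ ℏ/2

The minimum frequency uncertainty is:
Δf = ℏ/(2hτ) = 1/(4πτ)
Δf = 1/(4π × 1.354e-08 s)
Δf = 5.878e+06 Hz = 5.878 MHz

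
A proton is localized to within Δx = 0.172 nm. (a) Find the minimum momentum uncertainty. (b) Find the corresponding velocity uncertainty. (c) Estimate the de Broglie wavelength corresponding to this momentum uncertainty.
(a) Δp_min = 3.066 × 10^-25 kg·m/s
(b) Δv_min = 183.282 m/s
(c) λ_dB = 2.161 nm

Step-by-step:

(a) From the uncertainty principle:
Δp_min = ℏ/(2Δx) = (1.055e-34 J·s)/(2 × 1.720e-10 m) = 3.066e-25 kg·m/s

(b) The velocity uncertainty:
Δv = Δp/m = (3.066e-25 kg·m/s)/(1.673e-27 kg) = 1.833e+02 m/s = 183.282 m/s

(c) The de Broglie wavelength for this momentum:
λ = h/p = (6.626e-34 J·s)/(3.066e-25 kg·m/s) = 2.161e-09 m = 2.161 nm

Note: The de Broglie wavelength is comparable to the localization size, as expected from wave-particle duality.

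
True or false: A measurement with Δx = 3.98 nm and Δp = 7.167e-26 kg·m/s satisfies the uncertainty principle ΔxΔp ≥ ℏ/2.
Yes, it satisfies the uncertainty principle.

Calculate the product ΔxΔp:
ΔxΔp = (3.980e-09 m) × (7.167e-26 kg·m/s)
ΔxΔp = 2.852e-34 J·s

Compare to the minimum allowed value ℏ/2:
ℏ/2 = 5.273e-35 J·s

Since ΔxΔp = 2.852e-34 J·s ≥ 5.273e-35 J·s = ℏ/2,
the measurement satisfies the uncertainty principle.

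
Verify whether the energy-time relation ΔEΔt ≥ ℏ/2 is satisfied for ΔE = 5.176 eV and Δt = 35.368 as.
No, it violates the uncertainty relation.

Calculate the product ΔEΔt:
ΔE = 5.176 eV = 8.293e-19 J
ΔEΔt = (8.293e-19 J) × (3.537e-17 s)
ΔEΔt = 2.933e-35 J·s

Compare to the minimum allowed value ℏ/2:
ℏ/2 = 5.273e-35 J·s

Since ΔEΔt = 2.933e-35 J·s < 5.273e-35 J·s = ℏ/2,
this violates the uncertainty relation.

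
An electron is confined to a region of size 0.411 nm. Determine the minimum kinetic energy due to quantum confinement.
56.387 meV

Using the uncertainty principle:

1. Position uncertainty: Δx ≈ 4.110e-10 m
2. Minimum momentum uncertainty: Δp = ℏ/(2Δx) = 1.283e-25 kg·m/s
3. Minimum kinetic energy:
   KE = (Δp)²/(2m) = (1.283e-25)²/(2 × 9.109e-31 kg)
   KE = 9.034e-21 J = 56.387 meV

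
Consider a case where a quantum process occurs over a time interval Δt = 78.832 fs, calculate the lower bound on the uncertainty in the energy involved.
4.175 meV

Using the energy-time uncertainty principle:
ΔEΔt ≥ ℏ/2

The minimum uncertainty in energy is:
ΔE_min = ℏ/(2Δt)
ΔE_min = (1.055e-34 J·s) / (2 × 7.883e-14 s)
ΔE_min = 6.689e-22 J = 4.175 meV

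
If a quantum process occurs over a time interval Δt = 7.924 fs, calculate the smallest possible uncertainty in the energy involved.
41.533 meV

Using the energy-time uncertainty principle:
ΔEΔt ≥ ℏ/2

The minimum uncertainty in energy is:
ΔE_min = ℏ/(2Δt)
ΔE_min = (1.055e-34 J·s) / (2 × 7.924e-15 s)
ΔE_min = 6.654e-21 J = 41.533 meV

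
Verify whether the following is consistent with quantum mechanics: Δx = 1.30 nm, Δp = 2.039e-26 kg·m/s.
No, it violates the uncertainty principle (impossible measurement).

Calculate the product ΔxΔp:
ΔxΔp = (1.300e-09 m) × (2.039e-26 kg·m/s)
ΔxΔp = 2.651e-35 J·s

Compare to the minimum allowed value ℏ/2:
ℏ/2 = 5.273e-35 J·s

Since ΔxΔp = 2.651e-35 J·s < 5.273e-35 J·s = ℏ/2,
the measurement violates the uncertainty principle.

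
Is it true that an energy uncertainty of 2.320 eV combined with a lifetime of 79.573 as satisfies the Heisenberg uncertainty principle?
No, it violates the uncertainty relation.

Calculate the product ΔEΔt:
ΔE = 2.320 eV = 3.717e-19 J
ΔEΔt = (3.717e-19 J) × (7.957e-17 s)
ΔEΔt = 2.958e-35 J·s

Compare to the minimum allowed value ℏ/2:
ℏ/2 = 5.273e-35 J·s

Since ΔEΔt = 2.958e-35 J·s < 5.273e-35 J·s = ℏ/2,
this violates the uncertainty relation.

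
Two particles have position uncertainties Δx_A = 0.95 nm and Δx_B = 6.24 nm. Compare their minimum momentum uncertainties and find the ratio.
Particle A has the larger minimum momentum uncertainty, by a factor of 6.57.

For each particle, the minimum momentum uncertainty is Δp_min = ℏ/(2Δx):

Particle A: Δp_A = ℏ/(2×9.500e-10 m) = 5.550e-26 kg·m/s
Particle B: Δp_B = ℏ/(2×6.240e-09 m) = 8.450e-27 kg·m/s

Ratio: Δp_A/Δp_B = 6.57

Since Δp_min ∝ 1/Δx, the particle with smaller position uncertainty (A) has larger momentum uncertainty.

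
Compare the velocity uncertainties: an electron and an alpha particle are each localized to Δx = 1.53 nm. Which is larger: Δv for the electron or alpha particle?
The electron has the larger minimum velocity uncertainty, by a ratio of 7294.3.

For both particles, Δp_min = ℏ/(2Δx) = 3.446e-26 kg·m/s (same for both).

The velocity uncertainty is Δv = Δp/m:
- electron: Δv = 3.446e-26 / 9.109e-31 = 3.783e+04 m/s = 37.833 km/s
- alpha particle: Δv = 3.446e-26 / 6.645e-27 = 5.187e+00 m/s = 5.187 m/s

Ratio: 3.783e+04 / 5.187e+00 = 7294.3

The lighter particle has larger velocity uncertainty because Δv ∝ 1/m.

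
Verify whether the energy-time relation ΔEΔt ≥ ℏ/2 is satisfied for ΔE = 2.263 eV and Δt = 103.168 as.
No, it violates the uncertainty relation.

Calculate the product ΔEΔt:
ΔE = 2.263 eV = 3.626e-19 J
ΔEΔt = (3.626e-19 J) × (1.032e-16 s)
ΔEΔt = 3.741e-35 J·s

Compare to the minimum allowed value ℏ/2:
ℏ/2 = 5.273e-35 J·s

Since ΔEΔt = 3.741e-35 J·s < 5.273e-35 J·s = ℏ/2,
this violates the uncertainty relation.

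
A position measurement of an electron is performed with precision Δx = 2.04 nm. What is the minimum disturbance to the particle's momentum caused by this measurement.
2.585 × 10^-26 kg·m/s

The uncertainty principle implies that measuring position disturbs momentum:
ΔxΔp ≥ ℏ/2

When we measure position with precision Δx, we necessarily introduce a momentum uncertainty:
Δp ≥ ℏ/(2Δx)
Δp_min = (1.055e-34 J·s) / (2 × 2.040e-09 m)
Δp_min = 2.585e-26 kg·m/s

The more precisely we measure position, the greater the momentum disturbance.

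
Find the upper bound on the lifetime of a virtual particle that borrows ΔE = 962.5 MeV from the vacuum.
3.419 × 10^-25 s

Using the energy-time uncertainty principle:
ΔEΔt ≥ ℏ/2

For a virtual particle borrowing energy ΔE, the maximum lifetime is:
Δt_max = ℏ/(2ΔE)

Converting energy:
ΔE = 962.5 MeV = 1.542e-10 J

Δt_max = (1.055e-34 J·s) / (2 × 1.542e-10 J)
Δt_max = 3.419e-25 s = 3.419 × 10^-25 s

Virtual particles with higher borrowed energy exist for shorter times.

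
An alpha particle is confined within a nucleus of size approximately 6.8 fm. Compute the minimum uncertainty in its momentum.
7.754 × 10^-21 kg·m/s

Using the Heisenberg uncertainty principle:
ΔxΔp ≥ ℏ/2

With Δx ≈ L = 6.800e-15 m (the confinement size):
Δp_min = ℏ/(2Δx)
Δp_min = (1.055e-34 J·s) / (2 × 6.800e-15 m)
Δp_min = 7.754e-21 kg·m/s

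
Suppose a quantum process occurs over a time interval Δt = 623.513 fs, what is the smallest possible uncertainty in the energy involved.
527.825 μeV

Using the energy-time uncertainty principle:
ΔEΔt ≥ ℏ/2

The minimum uncertainty in energy is:
ΔE_min = ℏ/(2Δt)
ΔE_min = (1.055e-34 J·s) / (2 × 6.235e-13 s)
ΔE_min = 8.457e-23 J = 527.825 μeV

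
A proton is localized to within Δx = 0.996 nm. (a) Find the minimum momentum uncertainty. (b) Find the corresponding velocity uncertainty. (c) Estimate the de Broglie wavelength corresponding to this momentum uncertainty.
(a) Δp_min = 5.294 × 10^-26 kg·m/s
(b) Δv_min = 31.651 m/s
(c) λ_dB = 12.516 nm

Step-by-step:

(a) From the uncertainty principle:
Δp_min = ℏ/(2Δx) = (1.055e-34 J·s)/(2 × 9.960e-10 m) = 5.294e-26 kg·m/s

(b) The velocity uncertainty:
Δv = Δp/m = (5.294e-26 kg·m/s)/(1.673e-27 kg) = 3.165e+01 m/s = 31.651 m/s

(c) The de Broglie wavelength for this momentum:
λ = h/p = (6.626e-34 J·s)/(5.294e-26 kg·m/s) = 1.252e-08 m = 12.516 nm

Note: The de Broglie wavelength is comparable to the localization size, as expected from wave-particle duality.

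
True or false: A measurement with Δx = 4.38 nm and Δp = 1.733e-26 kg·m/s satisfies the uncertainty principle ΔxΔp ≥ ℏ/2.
Yes, it satisfies the uncertainty principle.

Calculate the product ΔxΔp:
ΔxΔp = (4.380e-09 m) × (1.733e-26 kg·m/s)
ΔxΔp = 7.591e-35 J·s

Compare to the minimum allowed value ℏ/2:
ℏ/2 = 5.273e-35 J·s

Since ΔxΔp = 7.591e-35 J·s ≥ 5.273e-35 J·s = ℏ/2,
the measurement satisfies the uncertainty principle.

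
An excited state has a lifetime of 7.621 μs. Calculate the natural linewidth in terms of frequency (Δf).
10.442 kHz

Using the energy-time uncertainty principle and E = hf:
ΔEΔt ≥ ℏ/2
hΔf·Δt ≥ ℏ/2

The minimum frequency uncertainty is:
Δf = ℏ/(2hτ) = 1/(4πτ)
Δf = 1/(4π × 7.621e-06 s)
Δf = 1.044e+04 Hz = 10.442 kHz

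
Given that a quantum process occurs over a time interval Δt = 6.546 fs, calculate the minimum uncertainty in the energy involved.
50.276 meV

Using the energy-time uncertainty principle:
ΔEΔt ≥ ℏ/2

The minimum uncertainty in energy is:
ΔE_min = ℏ/(2Δt)
ΔE_min = (1.055e-34 J·s) / (2 × 6.546e-15 s)
ΔE_min = 8.055e-21 J = 50.276 meV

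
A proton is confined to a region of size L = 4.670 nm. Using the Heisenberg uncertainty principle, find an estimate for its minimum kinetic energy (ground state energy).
237.859 neV

Using the uncertainty principle to estimate ground state energy:

1. The position uncertainty is approximately the confinement size:
   Δx ≈ L = 4.670e-09 m

2. From ΔxΔp ≥ ℏ/2, the minimum momentum uncertainty is:
   Δp ≈ ℏ/(2L) = 1.129e-26 kg·m/s

3. The kinetic energy is approximately:
   KE ≈ (Δp)²/(2m) = (1.129e-26)²/(2 × 1.673e-27 kg)
   KE ≈ 3.811e-26 J = 237.859 neV

This is an order-of-magnitude estimate of the ground state energy.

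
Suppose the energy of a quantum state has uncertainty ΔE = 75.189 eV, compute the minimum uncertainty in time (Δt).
4.377 as

Using the energy-time uncertainty principle:
ΔEΔt ≥ ℏ/2

The minimum uncertainty in time is:
Δt_min = ℏ/(2ΔE)
Δt_min = (1.055e-34 J·s) / (2 × 1.205e-17 J)
Δt_min = 4.377e-18 s = 4.377 as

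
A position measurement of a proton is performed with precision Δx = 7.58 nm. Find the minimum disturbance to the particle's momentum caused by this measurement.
6.956 × 10^-27 kg·m/s

The uncertainty principle implies that measuring position disturbs momentum:
ΔxΔp ≥ ℏ/2

When we measure position with precision Δx, we necessarily introduce a momentum uncertainty:
Δp ≥ ℏ/(2Δx)
Δp_min = (1.055e-34 J·s) / (2 × 7.580e-09 m)
Δp_min = 6.956e-27 kg·m/s

The more precisely we measure position, the greater the momentum disturbance.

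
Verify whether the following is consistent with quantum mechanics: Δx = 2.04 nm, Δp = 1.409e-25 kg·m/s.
Yes, it satisfies the uncertainty principle.

Calculate the product ΔxΔp:
ΔxΔp = (2.040e-09 m) × (1.409e-25 kg·m/s)
ΔxΔp = 2.874e-34 J·s

Compare to the minimum allowed value ℏ/2:
ℏ/2 = 5.273e-35 J·s

Since ΔxΔp = 2.874e-34 J·s ≥ 5.273e-35 J·s = ℏ/2,
the measurement satisfies the uncertainty principle.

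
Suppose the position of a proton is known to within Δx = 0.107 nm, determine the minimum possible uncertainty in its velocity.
294.622 m/s

Using the Heisenberg uncertainty principle and Δp = mΔv:
ΔxΔp ≥ ℏ/2
Δx(mΔv) ≥ ℏ/2

The minimum uncertainty in velocity is:
Δv_min = ℏ/(2mΔx)
Δv_min = (1.055e-34 J·s) / (2 × 1.673e-27 kg × 1.070e-10 m)
Δv_min = 2.946e+02 m/s = 294.622 m/s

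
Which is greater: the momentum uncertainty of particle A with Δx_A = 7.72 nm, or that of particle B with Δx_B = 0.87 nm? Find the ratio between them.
Particle B has the larger minimum momentum uncertainty, by a factor of 8.87.

For each particle, the minimum momentum uncertainty is Δp_min = ℏ/(2Δx):

Particle A: Δp_A = ℏ/(2×7.720e-09 m) = 6.830e-27 kg·m/s
Particle B: Δp_B = ℏ/(2×8.700e-10 m) = 6.061e-26 kg·m/s

Ratio: Δp_B/Δp_A = 8.87

Since Δp_min ∝ 1/Δx, the particle with smaller position uncertainty (B) has larger momentum uncertainty.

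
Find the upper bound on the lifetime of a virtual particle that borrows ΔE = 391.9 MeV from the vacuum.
8.398 × 10^-25 s

Using the energy-time uncertainty principle:
ΔEΔt ≥ ℏ/2

For a virtual particle borrowing energy ΔE, the maximum lifetime is:
Δt_max = ℏ/(2ΔE)

Converting energy:
ΔE = 391.9 MeV = 6.279e-11 J

Δt_max = (1.055e-34 J·s) / (2 × 6.279e-11 J)
Δt_max = 8.398e-25 s = 8.398 × 10^-25 s

Virtual particles with higher borrowed energy exist for shorter times.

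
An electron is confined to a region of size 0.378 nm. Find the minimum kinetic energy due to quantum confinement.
66.662 meV

Using the uncertainty principle:

1. Position uncertainty: Δx ≈ 3.780e-10 m
2. Minimum momentum uncertainty: Δp = ℏ/(2Δx) = 1.395e-25 kg·m/s
3. Minimum kinetic energy:
   KE = (Δp)²/(2m) = (1.395e-25)²/(2 × 9.109e-31 kg)
   KE = 1.068e-20 J = 66.662 meV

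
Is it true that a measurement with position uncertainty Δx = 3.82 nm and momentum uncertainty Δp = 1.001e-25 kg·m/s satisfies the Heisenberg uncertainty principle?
Yes, it satisfies the uncertainty principle.

Calculate the product ΔxΔp:
ΔxΔp = (3.820e-09 m) × (1.001e-25 kg·m/s)
ΔxΔp = 3.824e-34 J·s

Compare to the minimum allowed value ℏ/2:
ℏ/2 = 5.273e-35 J·s

Since ΔxΔp = 3.824e-34 J·s ≥ 5.273e-35 J·s = ℏ/2,
the measurement satisfies the uncertainty principle.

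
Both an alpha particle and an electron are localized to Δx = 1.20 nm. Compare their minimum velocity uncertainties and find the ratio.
The electron has the larger minimum velocity uncertainty, by a ratio of 7294.3.

For both particles, Δp_min = ℏ/(2Δx) = 4.394e-26 kg·m/s (same for both).

The velocity uncertainty is Δv = Δp/m:
- alpha particle: Δv = 4.394e-26 / 6.645e-27 = 6.613e+00 m/s = 6.613 m/s
- electron: Δv = 4.394e-26 / 9.109e-31 = 4.824e+04 m/s = 48.237 km/s

Ratio: 4.824e+04 / 6.613e+00 = 7294.3

The lighter particle has larger velocity uncertainty because Δv ∝ 1/m.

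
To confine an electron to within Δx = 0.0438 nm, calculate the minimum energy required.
4.965 eV

Localizing a particle requires giving it sufficient momentum uncertainty:

1. From uncertainty principle: Δp ≥ ℏ/(2Δx)
   Δp_min = (1.055e-34 J·s) / (2 × 4.380e-11 m)
   Δp_min = 1.204e-24 kg·m/s

2. This momentum uncertainty corresponds to kinetic energy:
   KE ≈ (Δp)²/(2m) = (1.204e-24)²/(2 × 9.109e-31 kg)
   KE = 7.955e-19 J = 4.965 eV

Tighter localization requires more energy.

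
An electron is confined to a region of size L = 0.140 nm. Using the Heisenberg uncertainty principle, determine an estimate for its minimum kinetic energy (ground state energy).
485.967 meV

Using the uncertainty principle to estimate ground state energy:

1. The position uncertainty is approximately the confinement size:
   Δx ≈ L = 1.400e-10 m

2. From ΔxΔp ≥ ℏ/2, the minimum momentum uncertainty is:
   Δp ≈ ℏ/(2L) = 3.766e-25 kg·m/s

3. The kinetic energy is approximately:
   KE ≈ (Δp)²/(2m) = (3.766e-25)²/(2 × 9.109e-31 kg)
   KE ≈ 7.786e-20 J = 485.967 meV

This is an order-of-magnitude estimate of the ground state energy.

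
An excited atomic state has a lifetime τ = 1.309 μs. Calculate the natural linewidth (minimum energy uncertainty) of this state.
251.418 peV

Using the energy-time uncertainty principle:
ΔEΔt ≥ ℏ/2

The lifetime τ represents the time uncertainty Δt.
The natural linewidth (minimum energy uncertainty) is:

ΔE = ℏ/(2τ)
ΔE = (1.055e-34 J·s) / (2 × 1.309e-06 s)
ΔE = 4.028e-29 J = 251.418 peV

This natural linewidth limits the precision of spectroscopic measurements.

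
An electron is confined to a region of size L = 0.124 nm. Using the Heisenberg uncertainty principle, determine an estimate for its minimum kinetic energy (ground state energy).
619.469 meV

Using the uncertainty principle to estimate ground state energy:

1. The position uncertainty is approximately the confinement size:
   Δx ≈ L = 1.240e-10 m

2. From ΔxΔp ≥ ℏ/2, the minimum momentum uncertainty is:
   Δp ≈ ℏ/(2L) = 4.252e-25 kg·m/s

3. The kinetic energy is approximately:
   KE ≈ (Δp)²/(2m) = (4.252e-25)²/(2 × 9.109e-31 kg)
   KE ≈ 9.925e-20 J = 619.469 meV

This is an order-of-magnitude estimate of the ground state energy.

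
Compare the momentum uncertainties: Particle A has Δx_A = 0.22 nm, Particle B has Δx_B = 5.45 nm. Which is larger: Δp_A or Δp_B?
Particle A has the larger minimum momentum uncertainty, by a factor of 24.77.

For each particle, the minimum momentum uncertainty is Δp_min = ℏ/(2Δx):

Particle A: Δp_A = ℏ/(2×2.200e-10 m) = 2.397e-25 kg·m/s
Particle B: Δp_B = ℏ/(2×5.450e-09 m) = 9.675e-27 kg·m/s

Ratio: Δp_A/Δp_B = 24.77

Since Δp_min ∝ 1/Δx, the particle with smaller position uncertainty (A) has larger momentum uncertainty.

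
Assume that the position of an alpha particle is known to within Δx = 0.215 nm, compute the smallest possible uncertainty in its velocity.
36.909 m/s

Using the Heisenberg uncertainty principle and Δp = mΔv:
ΔxΔp ≥ ℏ/2
Δx(mΔv) ≥ ℏ/2

The minimum uncertainty in velocity is:
Δv_min = ℏ/(2mΔx)
Δv_min = (1.055e-34 J·s) / (2 × 6.645e-27 kg × 2.150e-10 m)
Δv_min = 3.691e+01 m/s = 36.909 m/s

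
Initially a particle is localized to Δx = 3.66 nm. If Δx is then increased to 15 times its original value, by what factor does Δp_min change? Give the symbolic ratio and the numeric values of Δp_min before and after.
Original Δp_min = 1.441 × 10^-26 kg·m/s; new Δp'_min = 9.604 × 10^-28 kg·m/s; ratio Δp'_min/Δp_min = 1/15.

From the uncertainty principle ΔxΔp ≥ ℏ/2, the minimum momentum uncertainty is Δp_min = ℏ/(2Δx).

Original (Δx = 3.66 nm = 3.660e-09 m):
Δp_min = (1.055e-34 J·s)/(2 × 3.660e-09 m) = 1.441e-26 kg·m/s

When Δx → 15Δx:
Δp'_min = ℏ/(2 × 15Δx) = (1/15) × ℏ/(2Δx) = (1/15) × Δp_min
Δp'_min = 1/15 × 1.441e-26 kg·m/s = 9.604e-28 kg·m/s

Since Δp_min ∝ 1/Δx, when Δx is increased to 15 times its original value, Δp_min decreases to 1/15 of its original value.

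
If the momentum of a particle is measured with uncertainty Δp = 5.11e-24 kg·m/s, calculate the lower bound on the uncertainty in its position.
10.319 pm

Using the Heisenberg uncertainty principle:
ΔxΔp ≥ ℏ/2

The minimum uncertainty in position is:
Δx_min = ℏ/(2Δp)
Δx_min = (1.055e-34 J·s) / (2 × 5.110e-24 kg·m/s)
Δx_min = 1.032e-11 m = 10.319 pm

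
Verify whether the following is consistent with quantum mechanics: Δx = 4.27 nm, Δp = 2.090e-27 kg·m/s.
No, it violates the uncertainty principle (impossible measurement).

Calculate the product ΔxΔp:
ΔxΔp = (4.270e-09 m) × (2.090e-27 kg·m/s)
ΔxΔp = 8.924e-36 J·s

Compare to the minimum allowed value ℏ/2:
ℏ/2 = 5.273e-35 J·s

Since ΔxΔp = 8.924e-36 J·s < 5.273e-35 J·s = ℏ/2,
the measurement violates the uncertainty principle.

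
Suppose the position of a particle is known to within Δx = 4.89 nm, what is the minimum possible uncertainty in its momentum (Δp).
1.078 × 10^-26 kg·m/s

Using the Heisenberg uncertainty principle:
ΔxΔp ≥ ℏ/2

The minimum uncertainty in momentum is:
Δp_min = ℏ/(2Δx)
Δp_min = (1.055e-34 J·s) / (2 × 4.890e-09 m)
Δp_min = 1.078e-26 kg·m/s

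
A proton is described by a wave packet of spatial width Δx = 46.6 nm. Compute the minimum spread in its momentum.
1.132 × 10^-27 kg·m/s

For a wave packet, the spatial width Δx and momentum spread Δp are related by the uncertainty principle:
ΔxΔp ≥ ℏ/2

The minimum momentum spread is:
Δp_min = ℏ/(2Δx)
Δp_min = (1.055e-34 J·s) / (2 × 4.660e-08 m)
Δp_min = 1.132e-27 kg·m/s

A wave packet cannot have both a well-defined position and well-defined momentum.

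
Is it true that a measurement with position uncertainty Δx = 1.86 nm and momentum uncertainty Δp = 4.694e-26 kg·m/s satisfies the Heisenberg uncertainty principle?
Yes, it satisfies the uncertainty principle.

Calculate the product ΔxΔp:
ΔxΔp = (1.860e-09 m) × (4.694e-26 kg·m/s)
ΔxΔp = 8.731e-35 J·s

Compare to the minimum allowed value ℏ/2:
ℏ/2 = 5.273e-35 J·s

Since ΔxΔp = 8.731e-35 J·s ≥ 5.273e-35 J·s = ℏ/2,
the measurement satisfies the uncertainty principle.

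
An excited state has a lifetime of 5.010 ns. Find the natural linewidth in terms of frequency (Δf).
15.884 MHz

Using the energy-time uncertainty principle and E = hf:
ΔEΔt ≥ ℏ/2
hΔf·Δt ≥ ℏ/2

The minimum frequency uncertainty is:
Δf = ℏ/(2hτ) = 1/(4πτ)
Δf = 1/(4π × 5.010e-09 s)
Δf = 1.588e+07 Hz = 15.884 MHz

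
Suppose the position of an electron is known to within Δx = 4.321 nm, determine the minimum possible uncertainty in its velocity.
13.396 km/s

Using the Heisenberg uncertainty principle and Δp = mΔv:
ΔxΔp ≥ ℏ/2
Δx(mΔv) ≥ ℏ/2

The minimum uncertainty in velocity is:
Δv_min = ℏ/(2mΔx)
Δv_min = (1.055e-34 J·s) / (2 × 9.109e-31 kg × 4.321e-09 m)
Δv_min = 1.340e+04 m/s = 13.396 km/s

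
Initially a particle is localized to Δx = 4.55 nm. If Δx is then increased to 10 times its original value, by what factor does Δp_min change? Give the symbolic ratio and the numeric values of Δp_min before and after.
Original Δp_min = 1.159 × 10^-26 kg·m/s; new Δp'_min = 1.159 × 10^-27 kg·m/s; ratio Δp'_min/Δp_min = 1/10.

From the uncertainty principle ΔxΔp ≥ ℏ/2, the minimum momentum uncertainty is Δp_min = ℏ/(2Δx).

Original (Δx = 4.55 nm = 4.550e-09 m):
Δp_min = (1.055e-34 J·s)/(2 × 4.550e-09 m) = 1.159e-26 kg·m/s

When Δx → 10Δx:
Δp'_min = ℏ/(2 × 10Δx) = (1/10) × ℏ/(2Δx) = (1/10) × Δp_min
Δp'_min = 1/10 × 1.159e-26 kg·m/s = 1.159e-27 kg·m/s

Since Δp_min ∝ 1/Δx, when Δx is increased to 10 times its original value, Δp_min decreases to 1/10 of its original value.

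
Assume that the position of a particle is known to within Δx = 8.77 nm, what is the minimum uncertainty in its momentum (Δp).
6.012 × 10^-27 kg·m/s

Using the Heisenberg uncertainty principle:
ΔxΔp ≥ ℏ/2

The minimum uncertainty in momentum is:
Δp_min = ℏ/(2Δx)
Δp_min = (1.055e-34 J·s) / (2 × 8.770e-09 m)
Δp_min = 6.012e-27 kg·m/s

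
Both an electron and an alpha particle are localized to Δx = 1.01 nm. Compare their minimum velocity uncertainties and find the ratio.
The electron has the larger minimum velocity uncertainty, by a ratio of 7294.3.

For both particles, Δp_min = ℏ/(2Δx) = 5.221e-26 kg·m/s (same for both).

The velocity uncertainty is Δv = Δp/m:
- electron: Δv = 5.221e-26 / 9.109e-31 = 5.731e+04 m/s = 57.311 km/s
- alpha particle: Δv = 5.221e-26 / 6.645e-27 = 7.857e+00 m/s = 7.857 m/s

Ratio: 5.731e+04 / 7.857e+00 = 7294.3

The lighter particle has larger velocity uncertainty because Δv ∝ 1/m.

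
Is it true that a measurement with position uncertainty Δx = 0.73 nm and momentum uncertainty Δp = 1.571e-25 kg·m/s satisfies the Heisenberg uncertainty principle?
Yes, it satisfies the uncertainty principle.

Calculate the product ΔxΔp:
ΔxΔp = (7.300e-10 m) × (1.571e-25 kg·m/s)
ΔxΔp = 1.147e-34 J·s

Compare to the minimum allowed value ℏ/2:
ℏ/2 = 5.273e-35 J·s

Since ΔxΔp = 1.147e-34 J·s ≥ 5.273e-35 J·s = ℏ/2,
the measurement satisfies the uncertainty principle.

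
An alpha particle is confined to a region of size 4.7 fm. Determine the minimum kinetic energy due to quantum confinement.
59.113 keV

Using the uncertainty principle:

1. Position uncertainty: Δx ≈ 4.700e-15 m
2. Minimum momentum uncertainty: Δp = ℏ/(2Δx) = 1.122e-20 kg·m/s
3. Minimum kinetic energy:
   KE = (Δp)²/(2m) = (1.122e-20)²/(2 × 6.645e-27 kg)
   KE = 9.471e-15 J = 59.113 keV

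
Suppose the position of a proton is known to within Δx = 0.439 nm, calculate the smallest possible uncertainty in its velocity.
71.810 m/s

Using the Heisenberg uncertainty principle and Δp = mΔv:
ΔxΔp ≥ ℏ/2
Δx(mΔv) ≥ ℏ/2

The minimum uncertainty in velocity is:
Δv_min = ℏ/(2mΔx)
Δv_min = (1.055e-34 J·s) / (2 × 1.673e-27 kg × 4.390e-10 m)
Δv_min = 7.181e+01 m/s = 71.810 m/s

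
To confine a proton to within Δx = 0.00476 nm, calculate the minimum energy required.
228.950 meV

Localizing a particle requires giving it sufficient momentum uncertainty:

1. From uncertainty principle: Δp ≥ ℏ/(2Δx)
   Δp_min = (1.055e-34 J·s) / (2 × 4.760e-12 m)
   Δp_min = 1.108e-23 kg·m/s

2. This momentum uncertainty corresponds to kinetic energy:
   KE ≈ (Δp)²/(2m) = (1.108e-23)²/(2 × 1.673e-27 kg)
   KE = 3.668e-20 J = 228.950 meV

Tighter localization requires more energy.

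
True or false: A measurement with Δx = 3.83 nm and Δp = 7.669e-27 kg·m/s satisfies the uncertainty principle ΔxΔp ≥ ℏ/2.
No, it violates the uncertainty principle (impossible measurement).

Calculate the product ΔxΔp:
ΔxΔp = (3.830e-09 m) × (7.669e-27 kg·m/s)
ΔxΔp = 2.937e-35 J·s

Compare to the minimum allowed value ℏ/2:
ℏ/2 = 5.273e-35 J·s

Since ΔxΔp = 2.937e-35 J·s < 5.273e-35 J·s = ℏ/2,
the measurement violates the uncertainty principle.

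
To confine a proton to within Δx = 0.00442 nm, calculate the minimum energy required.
265.528 meV

Localizing a particle requires giving it sufficient momentum uncertainty:

1. From uncertainty principle: Δp ≥ ℏ/(2Δx)
   Δp_min = (1.055e-34 J·s) / (2 × 4.420e-12 m)
   Δp_min = 1.193e-23 kg·m/s

2. This momentum uncertainty corresponds to kinetic energy:
   KE ≈ (Δp)²/(2m) = (1.193e-23)²/(2 × 1.673e-27 kg)
   KE = 4.254e-20 J = 265.528 meV

Tighter localization requires more energy.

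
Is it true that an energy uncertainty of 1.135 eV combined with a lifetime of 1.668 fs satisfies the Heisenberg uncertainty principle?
Yes, it satisfies the uncertainty relation.

Calculate the product ΔEΔt:
ΔE = 1.135 eV = 1.818e-19 J
ΔEΔt = (1.818e-19 J) × (1.668e-15 s)
ΔEΔt = 3.033e-34 J·s

Compare to the minimum allowed value ℏ/2:
ℏ/2 = 5.273e-35 J·s

Since ΔEΔt = 3.033e-34 J·s ≥ 5.273e-35 J·s = ℏ/2,
this satisfies the uncertainty relation.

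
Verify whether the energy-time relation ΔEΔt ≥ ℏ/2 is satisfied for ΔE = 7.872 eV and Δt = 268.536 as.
Yes, it satisfies the uncertainty relation.

Calculate the product ΔEΔt:
ΔE = 7.872 eV = 1.261e-18 J
ΔEΔt = (1.261e-18 J) × (2.685e-16 s)
ΔEΔt = 3.387e-34 J·s

Compare to the minimum allowed value ℏ/2:
ℏ/2 = 5.273e-35 J·s

Since ΔEΔt = 3.387e-34 J·s ≥ 5.273e-35 J·s = ℏ/2,
this satisfies the uncertainty relation.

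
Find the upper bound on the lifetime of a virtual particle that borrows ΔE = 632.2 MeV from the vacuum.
5.206 × 10^-25 s

Using the energy-time uncertainty principle:
ΔEΔt ≥ ℏ/2

For a virtual particle borrowing energy ΔE, the maximum lifetime is:
Δt_max = ℏ/(2ΔE)

Converting energy:
ΔE = 632.2 MeV = 1.013e-10 J

Δt_max = (1.055e-34 J·s) / (2 × 1.013e-10 J)
Δt_max = 5.206e-25 s = 5.206 × 10^-25 s

Virtual particles with higher borrowed energy exist for shorter times.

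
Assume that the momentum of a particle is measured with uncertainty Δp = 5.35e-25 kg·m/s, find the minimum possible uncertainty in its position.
98.558 pm

Using the Heisenberg uncertainty principle:
ΔxΔp ≥ ℏ/2

The minimum uncertainty in position is:
Δx_min = ℏ/(2Δp)
Δx_min = (1.055e-34 J·s) / (2 × 5.350e-25 kg·m/s)
Δx_min = 9.856e-11 m = 98.558 pm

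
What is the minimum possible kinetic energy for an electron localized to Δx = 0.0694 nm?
1.978 eV

Localizing a particle requires giving it sufficient momentum uncertainty:

1. From uncertainty principle: Δp ≥ ℏ/(2Δx)
   Δp_min = (1.055e-34 J·s) / (2 × 6.940e-11 m)
   Δp_min = 7.598e-25 kg·m/s

2. This momentum uncertainty corresponds to kinetic energy:
   KE ≈ (Δp)²/(2m) = (7.598e-25)²/(2 × 9.109e-31 kg)
   KE = 3.169e-19 J = 1.978 eV

Tighter localization requires more energy.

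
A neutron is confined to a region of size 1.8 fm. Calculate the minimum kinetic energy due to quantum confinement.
1.599 MeV

Using the uncertainty principle:

1. Position uncertainty: Δx ≈ 1.800e-15 m
2. Minimum momentum uncertainty: Δp = ℏ/(2Δx) = 2.929e-20 kg·m/s
3. Minimum kinetic energy:
   KE = (Δp)²/(2m) = (2.929e-20)²/(2 × 1.675e-27 kg)
   KE = 2.562e-13 J = 1.599 MeV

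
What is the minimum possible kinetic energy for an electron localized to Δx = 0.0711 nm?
1.884 eV

Localizing a particle requires giving it sufficient momentum uncertainty:

1. From uncertainty principle: Δp ≥ ℏ/(2Δx)
   Δp_min = (1.055e-34 J·s) / (2 × 7.110e-11 m)
   Δp_min = 7.416e-25 kg·m/s

2. This momentum uncertainty corresponds to kinetic energy:
   KE ≈ (Δp)²/(2m) = (7.416e-25)²/(2 × 9.109e-31 kg)
   KE = 3.019e-19 J = 1.884 eV

Tighter localization requires more energy.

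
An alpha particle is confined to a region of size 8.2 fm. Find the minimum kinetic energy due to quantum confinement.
19.420 keV

Using the uncertainty principle:

1. Position uncertainty: Δx ≈ 8.200e-15 m
2. Minimum momentum uncertainty: Δp = ℏ/(2Δx) = 6.430e-21 kg·m/s
3. Minimum kinetic energy:
   KE = (Δp)²/(2m) = (6.430e-21)²/(2 × 6.645e-27 kg)
   KE = 3.111e-15 J = 19.420 keV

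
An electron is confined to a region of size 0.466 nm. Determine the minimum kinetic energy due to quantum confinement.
43.862 meV

Using the uncertainty principle:

1. Position uncertainty: Δx ≈ 4.660e-10 m
2. Minimum momentum uncertainty: Δp = ℏ/(2Δx) = 1.132e-25 kg·m/s
3. Minimum kinetic energy:
   KE = (Δp)²/(2m) = (1.132e-25)²/(2 × 9.109e-31 kg)
   KE = 7.028e-21 J = 43.862 meV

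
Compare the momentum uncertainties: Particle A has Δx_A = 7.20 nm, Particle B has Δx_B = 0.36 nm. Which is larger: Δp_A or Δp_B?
Particle B has the larger minimum momentum uncertainty, by a factor of 20.00.

For each particle, the minimum momentum uncertainty is Δp_min = ℏ/(2Δx):

Particle A: Δp_A = ℏ/(2×7.200e-09 m) = 7.323e-27 kg·m/s
Particle B: Δp_B = ℏ/(2×3.600e-10 m) = 1.465e-25 kg·m/s

Ratio: Δp_B/Δp_A = 20.00

Since Δp_min ∝ 1/Δx, the particle with smaller position uncertainty (B) has larger momentum uncertainty.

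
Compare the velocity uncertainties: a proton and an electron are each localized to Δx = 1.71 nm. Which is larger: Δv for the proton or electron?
The electron has the larger minimum velocity uncertainty, by a ratio of 1836.2.

For both particles, Δp_min = ℏ/(2Δx) = 3.084e-26 kg·m/s (same for both).

The velocity uncertainty is Δv = Δp/m:
- proton: Δv = 3.084e-26 / 1.673e-27 = 1.844e+01 m/s = 18.435 m/s
- electron: Δv = 3.084e-26 / 9.109e-31 = 3.385e+04 m/s = 33.850 km/s

Ratio: 3.385e+04 / 1.844e+01 = 1836.2

The lighter particle has larger velocity uncertainty because Δv ∝ 1/m.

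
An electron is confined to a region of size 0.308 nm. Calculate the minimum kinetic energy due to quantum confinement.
100.406 meV

Using the uncertainty principle:

1. Position uncertainty: Δx ≈ 3.080e-10 m
2. Minimum momentum uncertainty: Δp = ℏ/(2Δx) = 1.712e-25 kg·m/s
3. Minimum kinetic energy:
   KE = (Δp)²/(2m) = (1.712e-25)²/(2 × 9.109e-31 kg)
   KE = 1.609e-20 J = 100.406 meV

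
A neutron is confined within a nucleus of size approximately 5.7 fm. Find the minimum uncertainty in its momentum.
9.251 × 10^-21 kg·m/s

Using the Heisenberg uncertainty principle:
ΔxΔp ≥ ℏ/2

With Δx ≈ L = 5.700e-15 m (the confinement size):
Δp_min = ℏ/(2Δx)
Δp_min = (1.055e-34 J·s) / (2 × 5.700e-15 m)
Δp_min = 9.251e-21 kg·m/s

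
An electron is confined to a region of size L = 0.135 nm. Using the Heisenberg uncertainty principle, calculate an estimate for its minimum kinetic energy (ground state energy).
522.631 meV

Using the uncertainty principle to estimate ground state energy:

1. The position uncertainty is approximately the confinement size:
   Δx ≈ L = 1.350e-10 m

2. From ΔxΔp ≥ ℏ/2, the minimum momentum uncertainty is:
   Δp ≈ ℏ/(2L) = 3.906e-25 kg·m/s

3. The kinetic energy is approximately:
   KE ≈ (Δp)²/(2m) = (3.906e-25)²/(2 × 9.109e-31 kg)
   KE ≈ 8.373e-20 J = 522.631 meV

This is an order-of-magnitude estimate of the ground state energy.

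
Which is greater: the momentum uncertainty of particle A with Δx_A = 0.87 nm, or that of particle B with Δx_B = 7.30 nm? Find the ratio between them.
Particle A has the larger minimum momentum uncertainty, by a factor of 8.39.

For each particle, the minimum momentum uncertainty is Δp_min = ℏ/(2Δx):

Particle A: Δp_A = ℏ/(2×8.700e-10 m) = 6.061e-26 kg·m/s
Particle B: Δp_B = ℏ/(2×7.300e-09 m) = 7.223e-27 kg·m/s

Ratio: Δp_A/Δp_B = 8.39

Since Δp_min ∝ 1/Δx, the particle with smaller position uncertainty (A) has larger momentum uncertainty.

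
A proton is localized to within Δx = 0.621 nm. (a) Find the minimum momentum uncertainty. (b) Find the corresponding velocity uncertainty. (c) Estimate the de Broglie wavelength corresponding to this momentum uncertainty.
(a) Δp_min = 8.491 × 10^-26 kg·m/s
(b) Δv_min = 50.764 m/s
(c) λ_dB = 7.804 nm

Step-by-step:

(a) From the uncertainty principle:
Δp_min = ℏ/(2Δx) = (1.055e-34 J·s)/(2 × 6.210e-10 m) = 8.491e-26 kg·m/s

(b) The velocity uncertainty:
Δv = Δp/m = (8.491e-26 kg·m/s)/(1.673e-27 kg) = 5.076e+01 m/s = 50.764 m/s

(c) The de Broglie wavelength for this momentum:
λ = h/p = (6.626e-34 J·s)/(8.491e-26 kg·m/s) = 7.804e-09 m = 7.804 nm

Note: The de Broglie wavelength is comparable to the localization size, as expected from wave-particle duality.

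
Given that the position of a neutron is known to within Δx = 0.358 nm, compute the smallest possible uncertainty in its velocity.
87.936 m/s

Using the Heisenberg uncertainty principle and Δp = mΔv:
ΔxΔp ≥ ℏ/2
Δx(mΔv) ≥ ℏ/2

The minimum uncertainty in velocity is:
Δv_min = ℏ/(2mΔx)
Δv_min = (1.055e-34 J·s) / (2 × 1.675e-27 kg × 3.580e-10 m)
Δv_min = 8.794e+01 m/s = 87.936 m/s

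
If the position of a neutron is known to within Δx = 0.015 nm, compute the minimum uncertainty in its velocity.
2.099 km/s

Using the Heisenberg uncertainty principle and Δp = mΔv:
ΔxΔp ≥ ℏ/2
Δx(mΔv) ≥ ℏ/2

The minimum uncertainty in velocity is:
Δv_min = ℏ/(2mΔx)
Δv_min = (1.055e-34 J·s) / (2 × 1.675e-27 kg × 1.500e-11 m)
Δv_min = 2.099e+03 m/s = 2.099 km/s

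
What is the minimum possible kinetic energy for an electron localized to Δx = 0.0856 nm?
1.300 eV

Localizing a particle requires giving it sufficient momentum uncertainty:

1. From uncertainty principle: Δp ≥ ℏ/(2Δx)
   Δp_min = (1.055e-34 J·s) / (2 × 8.560e-11 m)
   Δp_min = 6.160e-25 kg·m/s

2. This momentum uncertainty corresponds to kinetic energy:
   KE ≈ (Δp)²/(2m) = (6.160e-25)²/(2 × 9.109e-31 kg)
   KE = 2.083e-19 J = 1.300 eV

Tighter localization requires more energy.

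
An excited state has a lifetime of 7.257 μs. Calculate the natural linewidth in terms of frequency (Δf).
10.966 kHz

Using the energy-time uncertainty principle and E = hf:
ΔEΔt ≥ ℏ/2
hΔf·Δt ≥ ℏ/2

The minimum frequency uncertainty is:
Δf = ℏ/(2hτ) = 1/(4πτ)
Δf = 1/(4π × 7.257e-06 s)
Δf = 1.097e+04 Hz = 10.966 kHz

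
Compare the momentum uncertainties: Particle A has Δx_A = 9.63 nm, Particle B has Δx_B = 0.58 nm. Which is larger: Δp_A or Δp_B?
Particle B has the larger minimum momentum uncertainty, by a factor of 16.60.

For each particle, the minimum momentum uncertainty is Δp_min = ℏ/(2Δx):

Particle A: Δp_A = ℏ/(2×9.630e-09 m) = 5.475e-27 kg·m/s
Particle B: Δp_B = ℏ/(2×5.800e-10 m) = 9.091e-26 kg·m/s

Ratio: Δp_B/Δp_A = 16.60

Since Δp_min ∝ 1/Δx, the particle with smaller position uncertainty (B) has larger momentum uncertainty.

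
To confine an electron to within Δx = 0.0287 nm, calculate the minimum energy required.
11.564 eV

Localizing a particle requires giving it sufficient momentum uncertainty:

1. From uncertainty principle: Δp ≥ ℏ/(2Δx)
   Δp_min = (1.055e-34 J·s) / (2 × 2.870e-11 m)
   Δp_min = 1.837e-24 kg·m/s

2. This momentum uncertainty corresponds to kinetic energy:
   KE ≈ (Δp)²/(2m) = (1.837e-24)²/(2 × 9.109e-31 kg)
   KE = 1.853e-18 J = 11.564 eV

Tighter localization requires more energy.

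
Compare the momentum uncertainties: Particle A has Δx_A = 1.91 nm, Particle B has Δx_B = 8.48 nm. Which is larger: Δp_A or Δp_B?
Particle A has the larger minimum momentum uncertainty, by a factor of 4.44.

For each particle, the minimum momentum uncertainty is Δp_min = ℏ/(2Δx):

Particle A: Δp_A = ℏ/(2×1.910e-09 m) = 2.761e-26 kg·m/s
Particle B: Δp_B = ℏ/(2×8.480e-09 m) = 6.218e-27 kg·m/s

Ratio: Δp_A/Δp_B = 4.44

Since Δp_min ∝ 1/Δx, the particle with smaller position uncertainty (A) has larger momentum uncertainty.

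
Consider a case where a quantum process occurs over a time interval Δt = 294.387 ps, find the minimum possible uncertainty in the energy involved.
1.118 μeV

Using the energy-time uncertainty principle:
ΔEΔt ≥ ℏ/2

The minimum uncertainty in energy is:
ΔE_min = ℏ/(2Δt)
ΔE_min = (1.055e-34 J·s) / (2 × 2.944e-10 s)
ΔE_min = 1.791e-25 J = 1.118 μeV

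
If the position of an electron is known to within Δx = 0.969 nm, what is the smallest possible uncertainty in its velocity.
59.736 km/s

Using the Heisenberg uncertainty principle and Δp = mΔv:
ΔxΔp ≥ ℏ/2
Δx(mΔv) ≥ ℏ/2

The minimum uncertainty in velocity is:
Δv_min = ℏ/(2mΔx)
Δv_min = (1.055e-34 J·s) / (2 × 9.109e-31 kg × 9.690e-10 m)
Δv_min = 5.974e+04 m/s = 59.736 km/s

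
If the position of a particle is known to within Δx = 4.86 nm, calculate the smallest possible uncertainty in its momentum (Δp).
1.085 × 10^-26 kg·m/s

Using the Heisenberg uncertainty principle:
ΔxΔp ≥ ℏ/2

The minimum uncertainty in momentum is:
Δp_min = ℏ/(2Δx)
Δp_min = (1.055e-34 J·s) / (2 × 4.860e-09 m)
Δp_min = 1.085e-26 kg·m/s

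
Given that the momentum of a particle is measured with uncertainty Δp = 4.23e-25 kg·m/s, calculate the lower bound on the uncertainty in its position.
124.654 pm

Using the Heisenberg uncertainty principle:
ΔxΔp ≥ ℏ/2

The minimum uncertainty in position is:
Δx_min = ℏ/(2Δp)
Δx_min = (1.055e-34 J·s) / (2 × 4.230e-25 kg·m/s)
Δx_min = 1.247e-10 m = 124.654 pm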